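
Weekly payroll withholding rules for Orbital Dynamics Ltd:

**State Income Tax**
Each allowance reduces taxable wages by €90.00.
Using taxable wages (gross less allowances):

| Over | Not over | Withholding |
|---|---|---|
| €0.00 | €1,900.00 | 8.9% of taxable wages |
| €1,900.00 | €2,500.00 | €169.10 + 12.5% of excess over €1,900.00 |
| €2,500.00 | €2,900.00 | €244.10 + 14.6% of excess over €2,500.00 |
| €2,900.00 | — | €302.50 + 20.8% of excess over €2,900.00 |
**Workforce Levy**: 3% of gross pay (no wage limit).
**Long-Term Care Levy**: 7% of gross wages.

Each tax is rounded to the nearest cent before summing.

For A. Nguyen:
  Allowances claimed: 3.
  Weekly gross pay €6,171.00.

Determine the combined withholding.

State Income Tax: taxable = €6,171.00 − 3×€90.00 = €5,901.00
  €302.50 + 20.8% × (€5,901.00 − €2,900.00) = €302.50 + 20.8% × €3,001.00 = €926.71
Workforce Levy: 3% × €6,171.00 = €185.13
Long-Term Care Levy: 7% × €6,171.00 = €431.97
Total: €926.71 + €185.13 + €431.97 = €1,543.81

€1,543.81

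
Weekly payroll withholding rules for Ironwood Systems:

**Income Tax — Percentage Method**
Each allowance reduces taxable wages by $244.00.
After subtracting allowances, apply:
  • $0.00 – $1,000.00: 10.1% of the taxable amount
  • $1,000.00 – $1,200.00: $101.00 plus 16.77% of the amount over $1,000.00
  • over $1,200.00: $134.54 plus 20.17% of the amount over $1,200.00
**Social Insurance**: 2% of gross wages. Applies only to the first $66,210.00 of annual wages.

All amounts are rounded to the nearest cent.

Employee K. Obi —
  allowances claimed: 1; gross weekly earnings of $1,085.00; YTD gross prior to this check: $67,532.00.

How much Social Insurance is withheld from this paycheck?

Social Insurance: YTD $67,532.00 ≥ cap $66,210.00 → $0.00

$0.00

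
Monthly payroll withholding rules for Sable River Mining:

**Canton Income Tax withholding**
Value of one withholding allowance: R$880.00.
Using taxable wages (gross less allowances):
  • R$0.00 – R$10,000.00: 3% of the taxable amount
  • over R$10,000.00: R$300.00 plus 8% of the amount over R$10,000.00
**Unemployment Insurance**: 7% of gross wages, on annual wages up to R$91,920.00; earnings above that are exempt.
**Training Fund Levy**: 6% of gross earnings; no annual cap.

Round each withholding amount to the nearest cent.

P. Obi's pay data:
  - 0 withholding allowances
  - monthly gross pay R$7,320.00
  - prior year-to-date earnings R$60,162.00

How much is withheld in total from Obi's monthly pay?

Canton Income Tax: taxable = R$7,320.00
  3% × R$7,320.00 = R$219.60
Unemployment Insurance: 7% × R$7,320.00 = R$512.40
Training Fund Levy: 6% × R$7,320.00 = R$439.20
Total: R$219.60 + R$512.40 + R$439.20 = R$1,171.20

R$1,171.20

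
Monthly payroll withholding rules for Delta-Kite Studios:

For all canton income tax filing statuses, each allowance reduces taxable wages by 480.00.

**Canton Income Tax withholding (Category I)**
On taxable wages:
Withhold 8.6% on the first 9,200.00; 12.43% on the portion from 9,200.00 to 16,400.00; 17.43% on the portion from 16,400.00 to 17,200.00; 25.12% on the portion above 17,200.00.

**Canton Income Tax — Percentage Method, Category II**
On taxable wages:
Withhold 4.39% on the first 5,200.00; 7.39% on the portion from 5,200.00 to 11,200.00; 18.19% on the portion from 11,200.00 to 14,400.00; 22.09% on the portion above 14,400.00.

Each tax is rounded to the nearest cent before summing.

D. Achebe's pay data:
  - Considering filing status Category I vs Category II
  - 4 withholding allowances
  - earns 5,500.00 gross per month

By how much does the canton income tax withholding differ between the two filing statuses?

Canton Income Tax (Category I): taxable = 5,500.00 − 4×480.00 = 3,580.00
  8.6% × 3,580.00 = 307.88
Canton Income Tax (Category II): taxable = 5,500.00 − 4×480.00 = 3,580.00
  4.39% × 3,580.00 = 157.16
Difference: |307.88 − 157.16| = 150.72 (higher under Category I)

150.72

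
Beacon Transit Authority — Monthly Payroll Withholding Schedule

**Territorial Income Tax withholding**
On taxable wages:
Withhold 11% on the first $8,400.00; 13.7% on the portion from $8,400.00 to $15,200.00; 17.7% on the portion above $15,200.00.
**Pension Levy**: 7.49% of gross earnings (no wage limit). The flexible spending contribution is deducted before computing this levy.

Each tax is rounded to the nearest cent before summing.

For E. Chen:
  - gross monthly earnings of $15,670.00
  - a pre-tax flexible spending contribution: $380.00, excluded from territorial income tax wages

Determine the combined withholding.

$3,016.75

Territorial Income Tax: taxable = $15,670.00 − $380.00 = $15,290.00
  $1,855.60 + 17.7% × ($15,290.00 − $15,200.00) = $1,855.60 + 17.7% × $90.00 = $1,871.53
Pension Levy: 7.49% × $15,290.00 = $1,145.22
Total: $1,871.53 + $1,145.22 = $3,016.75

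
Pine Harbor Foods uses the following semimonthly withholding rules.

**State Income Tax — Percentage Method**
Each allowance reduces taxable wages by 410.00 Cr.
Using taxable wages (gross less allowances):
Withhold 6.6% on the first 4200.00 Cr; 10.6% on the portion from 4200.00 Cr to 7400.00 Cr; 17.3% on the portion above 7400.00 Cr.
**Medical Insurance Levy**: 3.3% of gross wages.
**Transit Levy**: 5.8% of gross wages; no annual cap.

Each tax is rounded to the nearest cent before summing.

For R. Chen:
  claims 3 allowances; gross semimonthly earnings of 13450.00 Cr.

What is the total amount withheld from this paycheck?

State Income Tax: taxable = 13450.00 Cr − 3×410.00 Cr = 12220.00 Cr
  616.40 Cr + 17.3% × (12220.00 Cr − 7400.00 Cr) = 616.40 Cr + 17.3% × 4820.00 Cr = 1450.26 Cr
Medical Insurance Levy: 3.3% × 13450.00 Cr = 443.85 Cr
Transit Levy: 5.8% × 13450.00 Cr = 780.10 Cr
Total: 1450.26 Cr + 443.85 Cr + 780.10 Cr = 2674.21 Cr

2674.21 Cr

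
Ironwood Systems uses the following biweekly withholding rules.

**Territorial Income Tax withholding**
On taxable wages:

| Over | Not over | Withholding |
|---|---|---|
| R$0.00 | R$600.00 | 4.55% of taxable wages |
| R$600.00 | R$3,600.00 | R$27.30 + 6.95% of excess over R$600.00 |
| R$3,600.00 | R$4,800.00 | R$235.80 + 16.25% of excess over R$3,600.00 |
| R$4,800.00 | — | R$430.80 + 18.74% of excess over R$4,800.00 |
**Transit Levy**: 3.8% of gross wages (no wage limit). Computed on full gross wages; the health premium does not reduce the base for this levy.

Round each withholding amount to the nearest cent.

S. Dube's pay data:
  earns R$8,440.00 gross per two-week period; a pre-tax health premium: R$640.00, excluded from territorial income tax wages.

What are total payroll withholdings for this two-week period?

Territorial Income Tax: taxable = R$8,440.00 − R$640.00 = R$7,800.00
  R$430.80 + 18.74% × (R$7,800.00 − R$4,800.00) = R$430.80 + 18.74% × R$3,000.00 = R$993.00
Transit Levy: 3.8% × R$8,440.00 = R$320.72
Total: R$993.00 + R$320.72 = R$1,313.72

R$1,313.72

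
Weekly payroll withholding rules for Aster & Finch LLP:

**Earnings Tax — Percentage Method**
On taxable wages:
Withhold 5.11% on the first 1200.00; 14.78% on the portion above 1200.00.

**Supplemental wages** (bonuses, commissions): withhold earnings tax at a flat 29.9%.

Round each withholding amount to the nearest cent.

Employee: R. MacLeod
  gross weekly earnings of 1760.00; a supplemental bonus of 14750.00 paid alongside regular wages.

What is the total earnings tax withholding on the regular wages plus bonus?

Earnings Tax: taxable = 1760.00
  61.32 + 14.78% × (1760.00 − 1200.00) = 61.32 + 14.78% × 560.00 = 144.09
Supplemental (29.9% flat on bonus): 29.9% × 14750.00 = 4410.25
Total earnings tax: 144.09 + 4410.25 = 4554.34

4554.34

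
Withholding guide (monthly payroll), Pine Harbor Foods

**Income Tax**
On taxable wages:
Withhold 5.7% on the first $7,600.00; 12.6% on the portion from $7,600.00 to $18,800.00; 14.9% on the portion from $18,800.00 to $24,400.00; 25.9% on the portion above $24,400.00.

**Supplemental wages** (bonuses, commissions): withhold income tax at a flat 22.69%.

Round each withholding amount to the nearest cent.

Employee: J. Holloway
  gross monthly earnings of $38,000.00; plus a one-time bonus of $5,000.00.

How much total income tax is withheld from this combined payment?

$7,335.70

Income Tax: taxable = $38,000.00
  $2,678.80 + 25.9% × ($38,000.00 − $24,400.00) = $2,678.80 + 25.9% × $13,600.00 = $6,201.20
Supplemental (22.69% flat on bonus): 22.69% × $5,000.00 = $1,134.50
Total income tax: $6,201.20 + $1,134.50 = $7,335.70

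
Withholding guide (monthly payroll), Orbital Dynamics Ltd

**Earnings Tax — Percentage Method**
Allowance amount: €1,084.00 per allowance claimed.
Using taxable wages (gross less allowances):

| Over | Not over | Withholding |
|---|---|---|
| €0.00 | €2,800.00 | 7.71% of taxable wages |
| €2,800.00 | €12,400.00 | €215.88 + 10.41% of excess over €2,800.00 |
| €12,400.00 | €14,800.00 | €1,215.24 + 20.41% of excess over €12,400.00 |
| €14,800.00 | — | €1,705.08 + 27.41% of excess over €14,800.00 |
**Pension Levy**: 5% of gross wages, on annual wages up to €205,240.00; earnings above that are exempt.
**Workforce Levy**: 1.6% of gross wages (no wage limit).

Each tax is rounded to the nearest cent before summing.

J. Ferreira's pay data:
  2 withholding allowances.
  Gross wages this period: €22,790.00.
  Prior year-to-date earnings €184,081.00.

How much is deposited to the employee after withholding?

€18,066.52

Earnings Tax: taxable = €22,790.00 − 2×€1,084.00 = €20,622.00
  €1,705.08 + 27.41% × (€20,622.00 − €14,800.00) = €1,705.08 + 27.41% × €5,822.00 = €3,300.89
Pension Levy: cap €205,240.00 − YTD €184,081.00 = €21,159.00 subject; 5% × €21,159.00 = €1,057.95
Workforce Levy: 1.6% × €22,790.00 = €364.64
Total withheld: €3,300.89 + €1,057.95 + €364.64 = €4,723.48
Net pay: €22,790.00 − €4,723.48 = €18,066.52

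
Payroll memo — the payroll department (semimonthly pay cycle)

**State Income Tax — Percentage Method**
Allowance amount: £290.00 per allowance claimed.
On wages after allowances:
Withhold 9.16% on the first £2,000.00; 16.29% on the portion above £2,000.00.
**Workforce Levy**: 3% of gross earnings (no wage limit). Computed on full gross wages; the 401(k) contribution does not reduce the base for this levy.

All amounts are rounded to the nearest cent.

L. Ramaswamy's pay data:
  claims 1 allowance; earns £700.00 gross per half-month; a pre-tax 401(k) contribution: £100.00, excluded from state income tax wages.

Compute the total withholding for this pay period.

State Income Tax: taxable = £700.00 − £100.00 − 1×£290.00 = £310.00
  9.16% × £310.00 = £28.40
Workforce Levy: 3% × £700.00 = £21.00
Total: £28.40 + £21.00 = £49.40

£49.40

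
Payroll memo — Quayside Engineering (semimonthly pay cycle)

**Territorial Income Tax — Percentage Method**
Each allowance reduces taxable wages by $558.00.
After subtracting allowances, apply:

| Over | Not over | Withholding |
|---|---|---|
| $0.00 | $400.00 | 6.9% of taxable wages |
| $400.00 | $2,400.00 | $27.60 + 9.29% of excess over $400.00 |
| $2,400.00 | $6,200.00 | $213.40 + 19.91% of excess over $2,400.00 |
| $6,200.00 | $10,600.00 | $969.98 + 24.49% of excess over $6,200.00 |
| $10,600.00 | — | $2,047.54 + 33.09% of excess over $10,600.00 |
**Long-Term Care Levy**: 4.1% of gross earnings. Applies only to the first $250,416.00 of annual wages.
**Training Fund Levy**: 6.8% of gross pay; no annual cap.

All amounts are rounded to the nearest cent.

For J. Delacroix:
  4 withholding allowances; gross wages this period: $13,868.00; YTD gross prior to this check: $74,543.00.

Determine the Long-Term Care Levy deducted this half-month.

Long-Term Care Levy: 4.1% × $13,868.00 = $568.59

$568.59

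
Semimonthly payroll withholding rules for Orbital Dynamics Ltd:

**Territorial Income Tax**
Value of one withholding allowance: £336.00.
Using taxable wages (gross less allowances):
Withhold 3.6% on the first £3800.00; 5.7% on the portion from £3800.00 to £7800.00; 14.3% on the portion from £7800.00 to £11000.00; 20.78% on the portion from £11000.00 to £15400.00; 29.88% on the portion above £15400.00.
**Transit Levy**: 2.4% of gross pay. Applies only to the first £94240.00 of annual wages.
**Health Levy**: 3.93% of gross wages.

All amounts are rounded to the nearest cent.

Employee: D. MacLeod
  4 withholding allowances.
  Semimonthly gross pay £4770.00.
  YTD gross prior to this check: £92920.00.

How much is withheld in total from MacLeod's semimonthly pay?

£342.48

Territorial Income Tax: taxable = £4770.00 − 4×£336.00 = £3426.00
  3.6% × £3426.00 = £123.34
Transit Levy: cap £94240.00 − YTD £92920.00 = £1320.00 subject; 2.4% × £1320.00 = £31.68
Health Levy: 3.93% × £4770.00 = £187.46
Total: £123.34 + £31.68 + £187.46 = £342.48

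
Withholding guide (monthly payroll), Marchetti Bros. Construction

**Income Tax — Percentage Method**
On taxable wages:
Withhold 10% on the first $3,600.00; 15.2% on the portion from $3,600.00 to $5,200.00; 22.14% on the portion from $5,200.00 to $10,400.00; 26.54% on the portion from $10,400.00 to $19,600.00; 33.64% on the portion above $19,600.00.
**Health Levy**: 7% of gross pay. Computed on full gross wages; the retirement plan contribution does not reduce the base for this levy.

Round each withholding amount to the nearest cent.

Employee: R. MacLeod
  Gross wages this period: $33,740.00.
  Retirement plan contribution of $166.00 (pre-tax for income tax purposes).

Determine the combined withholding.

$11,258.81

Income Tax: taxable = $33,740.00 − $166.00 = $33,574.00
  $4,196.16 + 33.64% × ($33,574.00 − $19,600.00) = $4,196.16 + 33.64% × $13,974.00 = $8,897.01
Health Levy: 7% × $33,740.00 = $2,361.80
Total: $8,897.01 + $2,361.80 = $11,258.81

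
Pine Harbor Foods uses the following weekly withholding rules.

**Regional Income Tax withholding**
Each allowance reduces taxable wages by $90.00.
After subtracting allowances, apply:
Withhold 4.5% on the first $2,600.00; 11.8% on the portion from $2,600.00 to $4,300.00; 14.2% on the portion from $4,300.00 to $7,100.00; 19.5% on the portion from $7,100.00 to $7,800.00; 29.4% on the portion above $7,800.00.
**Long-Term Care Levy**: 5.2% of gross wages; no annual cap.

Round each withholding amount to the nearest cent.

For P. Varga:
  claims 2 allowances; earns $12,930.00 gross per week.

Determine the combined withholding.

Regional Income Tax: taxable = $12,930.00 − 2×$90.00 = $12,750.00
  $851.70 + 29.4% × ($12,750.00 − $7,800.00) = $851.70 + 29.4% × $4,950.00 = $2,307.00
Long-Term Care Levy: 5.2% × $12,930.00 = $672.36
Total: $2,307.00 + $672.36 = $2,979.36

$2,979.36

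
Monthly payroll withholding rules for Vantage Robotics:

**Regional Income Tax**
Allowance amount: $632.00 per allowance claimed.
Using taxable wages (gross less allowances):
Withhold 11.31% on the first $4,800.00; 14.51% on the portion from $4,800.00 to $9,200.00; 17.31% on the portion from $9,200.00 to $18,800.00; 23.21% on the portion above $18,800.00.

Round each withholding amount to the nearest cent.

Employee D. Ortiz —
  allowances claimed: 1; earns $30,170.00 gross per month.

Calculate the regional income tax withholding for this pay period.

$5,335.37

Regional Income Tax: taxable = $30,170.00 − 1×$632.00 = $29,538.00
  $2,843.08 + 23.21% × ($29,538.00 − $18,800.00) = $2,843.08 + 23.21% × $10,738.00 = $5,335.37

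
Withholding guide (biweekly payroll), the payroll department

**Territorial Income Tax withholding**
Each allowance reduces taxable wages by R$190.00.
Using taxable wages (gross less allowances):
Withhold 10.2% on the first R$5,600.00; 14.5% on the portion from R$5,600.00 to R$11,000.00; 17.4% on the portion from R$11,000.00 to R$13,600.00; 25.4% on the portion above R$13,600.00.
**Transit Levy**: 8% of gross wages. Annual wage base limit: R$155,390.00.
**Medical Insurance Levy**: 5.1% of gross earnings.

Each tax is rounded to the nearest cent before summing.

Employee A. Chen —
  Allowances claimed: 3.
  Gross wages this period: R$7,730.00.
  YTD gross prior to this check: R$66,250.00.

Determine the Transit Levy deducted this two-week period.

Transit Levy: 8% × R$7,730.00 = R$618.40

R$618.40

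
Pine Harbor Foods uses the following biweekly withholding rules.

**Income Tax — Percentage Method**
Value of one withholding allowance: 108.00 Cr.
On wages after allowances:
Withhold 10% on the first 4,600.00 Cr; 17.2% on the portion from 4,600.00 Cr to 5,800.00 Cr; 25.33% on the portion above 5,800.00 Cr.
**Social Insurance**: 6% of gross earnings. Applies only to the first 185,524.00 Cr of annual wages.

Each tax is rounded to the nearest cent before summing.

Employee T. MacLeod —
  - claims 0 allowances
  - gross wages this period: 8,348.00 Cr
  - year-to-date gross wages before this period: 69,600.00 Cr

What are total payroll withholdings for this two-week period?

1,812.69 Cr

Income Tax: taxable = 8,348.00 Cr
  666.40 Cr + 25.33% × (8,348.00 Cr − 5,800.00 Cr) = 666.40 Cr + 25.33% × 2,548.00 Cr = 1,311.81 Cr
Social Insurance: 6% × 8,348.00 Cr = 500.88 Cr
Total: 1,311.81 Cr + 500.88 Cr = 1,812.69 Cr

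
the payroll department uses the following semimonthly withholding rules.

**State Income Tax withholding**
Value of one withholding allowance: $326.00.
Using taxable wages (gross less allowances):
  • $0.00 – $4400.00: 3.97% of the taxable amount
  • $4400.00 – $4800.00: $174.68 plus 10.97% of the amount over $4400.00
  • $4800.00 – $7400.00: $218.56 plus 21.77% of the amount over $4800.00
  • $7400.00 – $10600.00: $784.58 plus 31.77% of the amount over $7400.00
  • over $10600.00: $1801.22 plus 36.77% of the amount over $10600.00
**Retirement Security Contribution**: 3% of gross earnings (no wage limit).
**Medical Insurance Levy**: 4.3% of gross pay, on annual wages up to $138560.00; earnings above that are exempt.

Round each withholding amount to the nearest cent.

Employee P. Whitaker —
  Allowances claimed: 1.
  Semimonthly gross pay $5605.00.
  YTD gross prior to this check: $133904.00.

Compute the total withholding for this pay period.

State Income Tax: taxable = $5605.00 − 1×$326.00 = $5279.00
  $218.56 + 21.77% × ($5279.00 − $4800.00) = $218.56 + 21.77% × $479.00 = $322.84
Retirement Security Contribution: 3% × $5605.00 = $168.15
Medical Insurance Levy: cap $138560.00 − YTD $133904.00 = $4656.00 subject; 4.3% × $4656.00 = $200.21
Total: $322.84 + $168.15 + $200.21 = $691.20

$691.20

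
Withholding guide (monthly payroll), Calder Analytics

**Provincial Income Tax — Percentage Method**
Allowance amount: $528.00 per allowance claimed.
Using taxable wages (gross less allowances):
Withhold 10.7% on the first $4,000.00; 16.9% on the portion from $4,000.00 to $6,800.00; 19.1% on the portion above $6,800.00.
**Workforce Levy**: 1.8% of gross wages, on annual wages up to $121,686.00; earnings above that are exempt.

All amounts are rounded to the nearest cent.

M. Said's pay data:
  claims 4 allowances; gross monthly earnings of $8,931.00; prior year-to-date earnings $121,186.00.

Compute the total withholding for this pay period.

$913.83

Provincial Income Tax: taxable = $8,931.00 − 4×$528.00 = $6,819.00
  $901.20 + 19.1% × ($6,819.00 − $6,800.00) = $901.20 + 19.1% × $19.00 = $904.83
Workforce Levy: cap $121,686.00 − YTD $121,186.00 = $500.00 subject; 1.8% × $500.00 = $9.00
Total: $904.83 + $9.00 = $913.83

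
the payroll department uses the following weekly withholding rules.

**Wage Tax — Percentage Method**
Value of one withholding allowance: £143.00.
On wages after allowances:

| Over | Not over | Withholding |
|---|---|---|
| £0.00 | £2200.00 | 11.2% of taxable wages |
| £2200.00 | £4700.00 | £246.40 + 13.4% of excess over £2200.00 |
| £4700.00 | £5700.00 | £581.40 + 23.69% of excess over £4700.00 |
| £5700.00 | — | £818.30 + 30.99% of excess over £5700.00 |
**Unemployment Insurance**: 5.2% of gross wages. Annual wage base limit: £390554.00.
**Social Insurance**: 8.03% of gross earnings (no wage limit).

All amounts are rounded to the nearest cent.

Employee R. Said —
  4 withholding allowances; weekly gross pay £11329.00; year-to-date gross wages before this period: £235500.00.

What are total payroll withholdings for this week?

Wage Tax: taxable = £11329.00 − 4×£143.00 = £10757.00
  £818.30 + 30.99% × (£10757.00 − £5700.00) = £818.30 + 30.99% × £5057.00 = £2385.46
Unemployment Insurance: 5.2% × £11329.00 = £589.11
Social Insurance: 8.03% × £11329.00 = £909.72
Total: £2385.46 + £589.11 + £909.72 = £3884.29

£3884.29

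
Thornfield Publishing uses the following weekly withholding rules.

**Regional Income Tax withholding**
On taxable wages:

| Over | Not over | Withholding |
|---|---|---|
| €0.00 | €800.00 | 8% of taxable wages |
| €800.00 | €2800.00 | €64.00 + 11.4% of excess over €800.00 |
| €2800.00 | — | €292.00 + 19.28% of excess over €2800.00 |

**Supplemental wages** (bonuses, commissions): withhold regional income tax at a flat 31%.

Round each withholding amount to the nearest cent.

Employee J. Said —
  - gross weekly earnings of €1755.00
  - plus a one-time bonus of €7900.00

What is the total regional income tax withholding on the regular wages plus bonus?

€2621.87

Regional Income Tax: taxable = €1755.00
  €64.00 + 11.4% × (€1755.00 − €800.00) = €64.00 + 11.4% × €955.00 = €172.87
Supplemental (31% flat on bonus): 31% × €7900.00 = €2449.00
Total regional income tax: €172.87 + €2449.00 = €2621.87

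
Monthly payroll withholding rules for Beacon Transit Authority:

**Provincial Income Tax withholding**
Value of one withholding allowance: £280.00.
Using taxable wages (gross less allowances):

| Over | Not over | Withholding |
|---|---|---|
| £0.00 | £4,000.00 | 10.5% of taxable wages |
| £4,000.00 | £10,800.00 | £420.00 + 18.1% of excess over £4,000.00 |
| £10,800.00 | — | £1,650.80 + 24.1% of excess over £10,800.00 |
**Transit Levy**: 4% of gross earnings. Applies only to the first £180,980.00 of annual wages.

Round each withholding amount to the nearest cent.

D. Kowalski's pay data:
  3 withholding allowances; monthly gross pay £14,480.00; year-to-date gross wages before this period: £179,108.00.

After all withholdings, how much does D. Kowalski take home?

£12,069.88

Provincial Income Tax: taxable = £14,480.00 − 3×£280.00 = £13,640.00
  £1,650.80 + 24.1% × (£13,640.00 − £10,800.00) = £1,650.80 + 24.1% × £2,840.00 = £2,335.24
Transit Levy: cap £180,980.00 − YTD £179,108.00 = £1,872.00 subject; 4% × £1,872.00 = £74.88
Total withheld: £2,335.24 + £74.88 = £2,410.12
Net pay: £14,480.00 − £2,410.12 = £12,069.88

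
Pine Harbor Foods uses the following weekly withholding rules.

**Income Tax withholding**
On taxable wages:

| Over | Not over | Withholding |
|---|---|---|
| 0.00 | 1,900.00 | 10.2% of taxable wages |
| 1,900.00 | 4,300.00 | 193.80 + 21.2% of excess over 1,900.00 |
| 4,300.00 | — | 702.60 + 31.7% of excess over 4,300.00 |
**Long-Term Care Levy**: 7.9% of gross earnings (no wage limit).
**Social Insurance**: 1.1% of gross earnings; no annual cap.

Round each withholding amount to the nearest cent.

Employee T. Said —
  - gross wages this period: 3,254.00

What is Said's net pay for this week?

Income Tax: taxable = 3,254.00
  193.80 + 21.2% × (3,254.00 − 1,900.00) = 193.80 + 21.2% × 1,354.00 = 480.85
Long-Term Care Levy: 7.9% × 3,254.00 = 257.07
Social Insurance: 1.1% × 3,254.00 = 35.79
Total withheld: 480.85 + 257.07 + 35.79 = 773.71
Net pay: 3,254.00 − 773.71 = 2,480.29

2,480.29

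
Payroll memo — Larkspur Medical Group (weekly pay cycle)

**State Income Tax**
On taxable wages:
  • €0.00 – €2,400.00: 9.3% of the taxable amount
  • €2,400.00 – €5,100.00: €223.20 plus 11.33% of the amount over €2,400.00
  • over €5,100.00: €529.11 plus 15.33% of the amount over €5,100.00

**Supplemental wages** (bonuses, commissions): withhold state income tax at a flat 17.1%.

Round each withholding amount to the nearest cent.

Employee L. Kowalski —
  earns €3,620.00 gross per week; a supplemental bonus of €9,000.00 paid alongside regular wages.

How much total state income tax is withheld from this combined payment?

€1,900.43

State Income Tax: taxable = €3,620.00
  €223.20 + 11.33% × (€3,620.00 − €2,400.00) = €223.20 + 11.33% × €1,220.00 = €361.43
Supplemental (17.1% flat on bonus): 17.1% × €9,000.00 = €1,539.00
Total state income tax: €361.43 + €1,539.00 = €1,900.43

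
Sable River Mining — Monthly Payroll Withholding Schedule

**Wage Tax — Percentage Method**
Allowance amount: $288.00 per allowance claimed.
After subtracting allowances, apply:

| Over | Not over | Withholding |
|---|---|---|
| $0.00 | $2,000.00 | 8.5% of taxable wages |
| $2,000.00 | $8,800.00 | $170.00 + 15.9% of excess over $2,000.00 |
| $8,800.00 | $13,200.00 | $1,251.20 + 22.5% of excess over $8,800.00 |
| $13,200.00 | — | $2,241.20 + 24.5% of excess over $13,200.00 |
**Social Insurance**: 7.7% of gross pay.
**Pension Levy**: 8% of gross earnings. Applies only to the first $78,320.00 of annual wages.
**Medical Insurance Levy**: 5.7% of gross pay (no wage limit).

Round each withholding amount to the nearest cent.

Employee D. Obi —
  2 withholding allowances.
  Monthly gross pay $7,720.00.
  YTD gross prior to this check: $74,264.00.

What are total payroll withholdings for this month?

$2,346.86

Wage Tax: taxable = $7,720.00 − 2×$288.00 = $7,144.00
  $170.00 + 15.9% × ($7,144.00 − $2,000.00) = $170.00 + 15.9% × $5,144.00 = $987.90
Social Insurance: 7.7% × $7,720.00 = $594.44
Pension Levy: cap $78,320.00 − YTD $74,264.00 = $4,056.00 subject; 8% × $4,056.00 = $324.48
Medical Insurance Levy: 5.7% × $7,720.00 = $440.04
Total: $987.90 + $594.44 + $324.48 + $440.04 = $2,346.86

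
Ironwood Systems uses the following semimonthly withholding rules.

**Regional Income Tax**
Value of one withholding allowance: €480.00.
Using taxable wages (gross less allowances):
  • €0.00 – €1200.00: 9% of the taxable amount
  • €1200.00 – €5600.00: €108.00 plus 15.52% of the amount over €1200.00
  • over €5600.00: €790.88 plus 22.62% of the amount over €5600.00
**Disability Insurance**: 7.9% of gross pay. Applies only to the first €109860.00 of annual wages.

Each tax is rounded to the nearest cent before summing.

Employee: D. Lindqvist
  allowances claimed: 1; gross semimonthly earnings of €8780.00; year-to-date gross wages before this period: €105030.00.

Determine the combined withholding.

€1783.19

Regional Income Tax: taxable = €8780.00 − 1×€480.00 = €8300.00
  €790.88 + 22.62% × (€8300.00 − €5600.00) = €790.88 + 22.62% × €2700.00 = €1401.62
Disability Insurance: cap €109860.00 − YTD €105030.00 = €4830.00 subject; 7.9% × €4830.00 = €381.57
Total: €1401.62 + €381.57 = €1783.19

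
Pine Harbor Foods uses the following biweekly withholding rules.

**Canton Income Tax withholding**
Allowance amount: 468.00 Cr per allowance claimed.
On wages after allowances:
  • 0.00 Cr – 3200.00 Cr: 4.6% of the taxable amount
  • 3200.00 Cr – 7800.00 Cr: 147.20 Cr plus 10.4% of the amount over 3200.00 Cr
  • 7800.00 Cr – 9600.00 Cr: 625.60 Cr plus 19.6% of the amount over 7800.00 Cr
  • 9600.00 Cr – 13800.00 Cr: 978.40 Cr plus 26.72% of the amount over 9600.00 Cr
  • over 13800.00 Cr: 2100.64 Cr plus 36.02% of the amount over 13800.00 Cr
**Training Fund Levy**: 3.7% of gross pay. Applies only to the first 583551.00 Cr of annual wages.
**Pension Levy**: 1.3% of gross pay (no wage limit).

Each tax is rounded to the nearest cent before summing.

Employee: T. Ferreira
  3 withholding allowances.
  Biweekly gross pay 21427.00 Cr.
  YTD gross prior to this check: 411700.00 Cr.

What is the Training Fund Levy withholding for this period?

Training Fund Levy: 3.7% × 21427.00 Cr = 792.80 Cr

792.80 Cr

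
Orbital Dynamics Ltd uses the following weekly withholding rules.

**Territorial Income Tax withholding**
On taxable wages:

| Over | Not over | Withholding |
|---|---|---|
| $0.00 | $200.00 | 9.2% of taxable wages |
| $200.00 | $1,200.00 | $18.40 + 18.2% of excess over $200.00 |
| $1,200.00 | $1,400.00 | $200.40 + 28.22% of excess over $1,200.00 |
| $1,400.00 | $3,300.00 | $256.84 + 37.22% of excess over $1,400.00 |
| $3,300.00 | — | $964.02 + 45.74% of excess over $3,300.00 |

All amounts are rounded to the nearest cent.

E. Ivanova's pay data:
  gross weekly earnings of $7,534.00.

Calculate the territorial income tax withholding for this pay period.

Territorial Income Tax: taxable = $7,534.00
  $964.02 + 45.74% × ($7,534.00 − $3,300.00) = $964.02 + 45.74% × $4,234.00 = $2,900.65

$2,900.65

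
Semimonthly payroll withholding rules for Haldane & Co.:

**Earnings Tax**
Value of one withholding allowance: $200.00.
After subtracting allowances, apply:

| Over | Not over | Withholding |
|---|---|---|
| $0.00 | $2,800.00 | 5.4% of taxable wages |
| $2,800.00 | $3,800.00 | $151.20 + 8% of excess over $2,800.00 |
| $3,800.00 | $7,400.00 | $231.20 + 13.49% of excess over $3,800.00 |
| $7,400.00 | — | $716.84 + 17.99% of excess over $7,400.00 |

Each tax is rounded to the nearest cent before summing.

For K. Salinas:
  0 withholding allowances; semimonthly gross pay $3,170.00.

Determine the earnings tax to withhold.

Earnings Tax: taxable = $3,170.00
  $151.20 + 8% × ($3,170.00 − $2,800.00) = $151.20 + 8% × $370.00 = $180.80

$180.80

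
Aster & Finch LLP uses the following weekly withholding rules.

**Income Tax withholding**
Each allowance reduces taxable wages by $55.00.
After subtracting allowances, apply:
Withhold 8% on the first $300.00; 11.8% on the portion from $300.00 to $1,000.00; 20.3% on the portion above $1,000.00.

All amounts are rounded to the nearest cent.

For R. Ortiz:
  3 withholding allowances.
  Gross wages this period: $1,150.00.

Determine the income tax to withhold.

Income Tax: taxable = $1,150.00 − 3×$55.00 = $985.00
  $24.00 + 11.8% × ($985.00 − $300.00) = $24.00 + 11.8% × $685.00 = $104.83

$104.83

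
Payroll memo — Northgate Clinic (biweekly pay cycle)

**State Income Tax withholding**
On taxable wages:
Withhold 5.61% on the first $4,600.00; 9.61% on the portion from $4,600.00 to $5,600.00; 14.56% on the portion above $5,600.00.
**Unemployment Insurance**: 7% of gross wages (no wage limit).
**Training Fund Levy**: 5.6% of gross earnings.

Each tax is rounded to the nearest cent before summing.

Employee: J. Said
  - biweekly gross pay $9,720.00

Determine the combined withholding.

State Income Tax: taxable = $9,720.00
  $354.16 + 14.56% × ($9,720.00 − $5,600.00) = $354.16 + 14.56% × $4,120.00 = $954.03
Unemployment Insurance: 7% × $9,720.00 = $680.40
Training Fund Levy: 5.6% × $9,720.00 = $544.32
Total: $954.03 + $680.40 + $544.32 = $2,178.75

$2,178.75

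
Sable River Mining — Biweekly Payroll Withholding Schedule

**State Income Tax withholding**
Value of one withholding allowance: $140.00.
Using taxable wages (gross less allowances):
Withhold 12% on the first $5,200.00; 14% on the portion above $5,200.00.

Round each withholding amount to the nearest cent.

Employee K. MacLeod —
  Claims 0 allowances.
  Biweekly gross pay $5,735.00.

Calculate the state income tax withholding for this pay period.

$698.90

State Income Tax: taxable = $5,735.00
  $624.00 + 14% × ($5,735.00 − $5,200.00) = $624.00 + 14% × $535.00 = $698.90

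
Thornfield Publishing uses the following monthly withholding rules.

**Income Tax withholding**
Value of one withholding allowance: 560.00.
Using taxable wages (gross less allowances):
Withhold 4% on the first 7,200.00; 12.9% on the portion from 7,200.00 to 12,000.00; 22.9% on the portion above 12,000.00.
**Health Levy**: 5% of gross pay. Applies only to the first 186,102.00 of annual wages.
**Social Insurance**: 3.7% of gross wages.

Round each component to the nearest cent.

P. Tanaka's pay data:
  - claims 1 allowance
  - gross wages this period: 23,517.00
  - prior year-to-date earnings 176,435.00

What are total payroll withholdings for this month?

4,769.83

Income Tax: taxable = 23,517.00 − 1×560.00 = 22,957.00
  907.20 + 22.9% × (22,957.00 − 12,000.00) = 907.20 + 22.9% × 10,957.00 = 3,416.35
Health Levy: cap 186,102.00 − YTD 176,435.00 = 9,667.00 subject; 5% × 9,667.00 = 483.35
Social Insurance: 3.7% × 23,517.00 = 870.13
Total: 3,416.35 + 483.35 + 870.13 = 4,769.83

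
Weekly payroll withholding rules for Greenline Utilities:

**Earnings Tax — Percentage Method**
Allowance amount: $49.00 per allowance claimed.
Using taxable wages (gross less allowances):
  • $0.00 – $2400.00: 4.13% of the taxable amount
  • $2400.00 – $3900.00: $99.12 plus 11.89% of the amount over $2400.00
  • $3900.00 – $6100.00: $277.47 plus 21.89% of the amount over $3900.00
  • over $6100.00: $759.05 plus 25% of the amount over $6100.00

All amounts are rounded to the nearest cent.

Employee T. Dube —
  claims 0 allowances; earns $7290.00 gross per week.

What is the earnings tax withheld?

$1056.55

Earnings Tax: taxable = $7290.00
  $759.05 + 25% × ($7290.00 − $6100.00) = $759.05 + 25% × $1190.00 = $1056.55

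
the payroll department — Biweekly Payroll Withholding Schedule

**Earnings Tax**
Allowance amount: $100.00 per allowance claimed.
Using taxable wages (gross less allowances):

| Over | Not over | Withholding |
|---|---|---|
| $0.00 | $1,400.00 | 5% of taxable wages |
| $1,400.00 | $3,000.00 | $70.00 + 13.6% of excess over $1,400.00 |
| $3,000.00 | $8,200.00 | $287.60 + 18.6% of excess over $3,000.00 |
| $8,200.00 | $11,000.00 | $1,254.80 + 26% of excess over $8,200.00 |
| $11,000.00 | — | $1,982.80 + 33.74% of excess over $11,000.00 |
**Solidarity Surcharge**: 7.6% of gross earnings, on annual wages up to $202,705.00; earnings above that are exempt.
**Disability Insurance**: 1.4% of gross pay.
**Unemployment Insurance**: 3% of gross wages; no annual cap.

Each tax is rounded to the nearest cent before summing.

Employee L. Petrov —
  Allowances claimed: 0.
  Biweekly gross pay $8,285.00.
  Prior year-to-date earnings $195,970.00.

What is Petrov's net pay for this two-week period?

$6,131.70

Earnings Tax: taxable = $8,285.00
  $1,254.80 + 26% × ($8,285.00 − $8,200.00) = $1,254.80 + 26% × $85.00 = $1,276.90
Solidarity Surcharge: cap $202,705.00 − YTD $195,970.00 = $6,735.00 subject; 7.6% × $6,735.00 = $511.86
Disability Insurance: 1.4% × $8,285.00 = $115.99
Unemployment Insurance: 3% × $8,285.00 = $248.55
Total withheld: $1,276.90 + $511.86 + $115.99 + $248.55 = $2,153.30
Net pay: $8,285.00 − $2,153.30 = $6,131.70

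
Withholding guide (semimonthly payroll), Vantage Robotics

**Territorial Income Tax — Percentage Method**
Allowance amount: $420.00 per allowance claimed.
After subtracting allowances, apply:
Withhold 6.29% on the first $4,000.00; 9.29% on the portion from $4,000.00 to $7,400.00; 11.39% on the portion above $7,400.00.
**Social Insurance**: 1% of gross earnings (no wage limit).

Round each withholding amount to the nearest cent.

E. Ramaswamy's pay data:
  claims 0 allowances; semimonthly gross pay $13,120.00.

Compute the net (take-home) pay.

$11,769.83

Territorial Income Tax: taxable = $13,120.00
  $567.46 + 11.39% × ($13,120.00 − $7,400.00) = $567.46 + 11.39% × $5,720.00 = $1,218.97
Social Insurance: 1% × $13,120.00 = $131.20
Total withheld: $1,218.97 + $131.20 = $1,350.17
Net pay: $13,120.00 − $1,350.17 = $11,769.83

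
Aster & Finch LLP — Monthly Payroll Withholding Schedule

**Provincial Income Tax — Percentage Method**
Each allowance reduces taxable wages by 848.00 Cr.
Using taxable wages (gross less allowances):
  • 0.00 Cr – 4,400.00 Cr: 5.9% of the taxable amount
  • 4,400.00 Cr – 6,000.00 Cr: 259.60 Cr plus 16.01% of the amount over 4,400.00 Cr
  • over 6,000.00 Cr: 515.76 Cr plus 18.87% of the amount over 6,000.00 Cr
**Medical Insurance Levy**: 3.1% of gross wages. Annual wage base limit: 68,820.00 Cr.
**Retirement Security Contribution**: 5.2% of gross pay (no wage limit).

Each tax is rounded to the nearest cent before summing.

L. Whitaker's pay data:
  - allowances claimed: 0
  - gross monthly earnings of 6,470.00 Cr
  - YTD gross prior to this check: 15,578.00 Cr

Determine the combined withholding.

1,141.46 Cr

Provincial Income Tax: taxable = 6,470.00 Cr
  515.76 Cr + 18.87% × (6,470.00 Cr − 6,000.00 Cr) = 515.76 Cr + 18.87% × 470.00 Cr = 604.45 Cr
Medical Insurance Levy: 3.1% × 6,470.00 Cr = 200.57 Cr
Retirement Security Contribution: 5.2% × 6,470.00 Cr = 336.44 Cr
Total: 604.45 Cr + 200.57 Cr + 336.44 Cr = 1,141.46 Cr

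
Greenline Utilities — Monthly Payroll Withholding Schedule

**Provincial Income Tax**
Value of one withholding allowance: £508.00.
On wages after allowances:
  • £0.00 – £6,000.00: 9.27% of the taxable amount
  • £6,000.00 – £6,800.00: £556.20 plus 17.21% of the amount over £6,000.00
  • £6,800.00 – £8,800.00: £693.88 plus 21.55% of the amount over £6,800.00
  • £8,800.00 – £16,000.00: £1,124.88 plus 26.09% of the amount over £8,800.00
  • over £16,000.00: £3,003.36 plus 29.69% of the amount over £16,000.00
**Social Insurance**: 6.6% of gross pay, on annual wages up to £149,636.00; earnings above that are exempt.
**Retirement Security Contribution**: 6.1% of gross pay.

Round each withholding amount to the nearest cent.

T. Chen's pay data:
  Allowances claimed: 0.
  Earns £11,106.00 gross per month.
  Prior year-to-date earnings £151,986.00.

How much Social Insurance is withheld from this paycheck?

£0.00

Social Insurance: YTD £151,986.00 ≥ cap £149,636.00 → £0.00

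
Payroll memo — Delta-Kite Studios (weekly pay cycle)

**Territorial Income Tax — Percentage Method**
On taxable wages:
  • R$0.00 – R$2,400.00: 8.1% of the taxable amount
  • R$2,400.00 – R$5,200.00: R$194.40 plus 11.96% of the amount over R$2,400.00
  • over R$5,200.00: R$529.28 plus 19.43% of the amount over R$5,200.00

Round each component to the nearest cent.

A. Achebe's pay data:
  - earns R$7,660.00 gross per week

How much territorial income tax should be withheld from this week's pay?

Territorial Income Tax: taxable = R$7,660.00
  R$529.28 + 19.43% × (R$7,660.00 − R$5,200.00) = R$529.28 + 19.43% × R$2,460.00 = R$1,007.26

R$1,007.26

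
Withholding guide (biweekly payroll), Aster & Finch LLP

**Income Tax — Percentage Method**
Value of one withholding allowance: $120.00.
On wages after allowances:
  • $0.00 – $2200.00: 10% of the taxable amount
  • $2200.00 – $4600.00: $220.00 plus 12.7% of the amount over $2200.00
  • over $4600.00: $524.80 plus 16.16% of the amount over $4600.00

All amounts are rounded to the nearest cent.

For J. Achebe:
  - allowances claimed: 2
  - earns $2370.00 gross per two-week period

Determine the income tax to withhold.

Income Tax: taxable = $2370.00 − 2×$120.00 = $2130.00
  10% × $2130.00 = $213.00

$213.00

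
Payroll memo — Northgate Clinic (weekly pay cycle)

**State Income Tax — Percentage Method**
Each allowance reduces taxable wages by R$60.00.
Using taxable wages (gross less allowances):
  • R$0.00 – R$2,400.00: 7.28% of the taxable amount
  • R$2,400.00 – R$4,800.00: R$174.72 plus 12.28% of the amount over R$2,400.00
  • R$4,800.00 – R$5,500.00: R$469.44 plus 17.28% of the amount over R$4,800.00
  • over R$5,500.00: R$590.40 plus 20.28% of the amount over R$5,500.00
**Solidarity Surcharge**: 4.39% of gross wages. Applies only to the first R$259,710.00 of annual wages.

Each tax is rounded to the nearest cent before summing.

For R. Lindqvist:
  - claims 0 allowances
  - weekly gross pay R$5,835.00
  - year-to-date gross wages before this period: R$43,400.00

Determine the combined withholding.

R$914.50

State Income Tax: taxable = R$5,835.00
  R$590.40 + 20.28% × (R$5,835.00 − R$5,500.00) = R$590.40 + 20.28% × R$335.00 = R$658.34
Solidarity Surcharge: 4.39% × R$5,835.00 = R$256.16
Total: R$658.34 + R$256.16 = R$914.50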